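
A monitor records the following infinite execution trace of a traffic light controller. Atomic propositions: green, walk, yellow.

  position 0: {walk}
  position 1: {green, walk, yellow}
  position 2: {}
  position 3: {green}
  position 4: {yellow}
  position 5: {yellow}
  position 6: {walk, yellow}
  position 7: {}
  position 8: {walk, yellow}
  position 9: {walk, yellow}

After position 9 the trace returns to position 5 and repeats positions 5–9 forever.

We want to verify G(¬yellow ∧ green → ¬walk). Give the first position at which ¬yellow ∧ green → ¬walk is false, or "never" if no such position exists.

never

¬yellow ∧ green → ¬walk holds at every position 0..9, and those are all the positions the trace ever visits, so the invariant G(¬yellow ∧ green → ¬walk) is never violated.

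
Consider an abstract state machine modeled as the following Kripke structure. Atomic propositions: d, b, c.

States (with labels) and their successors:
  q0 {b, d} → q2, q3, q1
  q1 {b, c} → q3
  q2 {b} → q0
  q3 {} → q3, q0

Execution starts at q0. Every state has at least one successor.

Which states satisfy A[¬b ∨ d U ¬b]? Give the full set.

States satisfying ¬b ∨ d: {q0, q3}.
States satisfying ¬b: {q3}.
States satisfying A[¬b ∨ d U ¬b]: {q3}.

{q3}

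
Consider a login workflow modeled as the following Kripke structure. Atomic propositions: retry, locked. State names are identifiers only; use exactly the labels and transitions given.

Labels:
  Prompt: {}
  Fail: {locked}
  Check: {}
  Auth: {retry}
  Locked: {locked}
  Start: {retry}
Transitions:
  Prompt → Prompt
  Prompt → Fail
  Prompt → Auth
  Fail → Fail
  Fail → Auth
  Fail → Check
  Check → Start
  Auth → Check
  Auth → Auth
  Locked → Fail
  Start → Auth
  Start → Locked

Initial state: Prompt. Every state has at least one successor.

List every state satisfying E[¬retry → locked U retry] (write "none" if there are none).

{Fail, Auth, Locked, Start}

States satisfying ¬retry → locked: {Fail, Auth, Locked, Start}.
States satisfying retry: {Auth, Start}.
States satisfying E[¬retry → locked U retry]: {Fail, Auth, Locked, Start}.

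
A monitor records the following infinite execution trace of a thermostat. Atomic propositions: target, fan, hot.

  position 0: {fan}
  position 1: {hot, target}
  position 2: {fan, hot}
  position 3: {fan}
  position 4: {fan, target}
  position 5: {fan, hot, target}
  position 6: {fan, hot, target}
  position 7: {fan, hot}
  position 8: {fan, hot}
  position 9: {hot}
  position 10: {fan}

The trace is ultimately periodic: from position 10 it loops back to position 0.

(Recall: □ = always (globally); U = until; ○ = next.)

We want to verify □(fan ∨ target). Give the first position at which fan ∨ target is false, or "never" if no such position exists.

9

Check fan ∨ target at each position in order: 0 ✓, 1 ✓, 2 ✓, 3 ✓, 4 ✓, 5 ✓, 6 ✓, 7 ✓, 8 ✓.
At position 9 the labels are {hot}, so fan ∨ target is false there. This is the first violation.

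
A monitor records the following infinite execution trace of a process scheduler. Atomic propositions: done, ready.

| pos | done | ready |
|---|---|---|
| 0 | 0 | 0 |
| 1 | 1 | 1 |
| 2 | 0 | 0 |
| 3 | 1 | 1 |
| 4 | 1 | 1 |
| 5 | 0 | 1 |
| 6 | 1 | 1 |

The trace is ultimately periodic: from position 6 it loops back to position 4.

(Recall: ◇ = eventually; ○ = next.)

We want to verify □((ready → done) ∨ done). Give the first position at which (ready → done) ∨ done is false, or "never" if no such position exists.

5

Check (ready → done) ∨ done at each position in order: 0 ✓, 1 ✓, 2 ✓, 3 ✓, 4 ✓.
At position 5 the labels are {ready}, so (ready → done) ∨ done is false there. This is the first violation.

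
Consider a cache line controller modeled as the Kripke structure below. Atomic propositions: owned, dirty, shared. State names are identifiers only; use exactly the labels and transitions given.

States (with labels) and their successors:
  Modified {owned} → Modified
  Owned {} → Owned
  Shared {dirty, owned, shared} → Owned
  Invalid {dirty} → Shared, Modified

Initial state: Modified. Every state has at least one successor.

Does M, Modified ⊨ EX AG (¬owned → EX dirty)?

States satisfying AG (¬owned → EX dirty): {Modified}.
States satisfying EX AG (¬owned → EX dirty): {Modified, Invalid}.
Modified ∈ Sat(EX AG (¬owned → EX dirty)).

Holds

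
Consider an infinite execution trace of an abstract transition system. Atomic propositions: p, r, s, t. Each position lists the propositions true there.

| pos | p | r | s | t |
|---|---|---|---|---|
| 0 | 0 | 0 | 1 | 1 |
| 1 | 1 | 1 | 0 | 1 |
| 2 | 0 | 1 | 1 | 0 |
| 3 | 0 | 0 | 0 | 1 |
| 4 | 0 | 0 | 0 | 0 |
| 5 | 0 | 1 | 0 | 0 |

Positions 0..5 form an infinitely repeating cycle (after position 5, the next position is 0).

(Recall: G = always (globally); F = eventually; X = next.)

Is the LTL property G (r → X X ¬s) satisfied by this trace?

r → X X ¬s holds at every position 0..5, and those are all positions ever visited, so G (r → X X ¬s) holds.
Positions where r holds: 1, 2, 5.
Check X X ¬s at each: 1→ok, 2→ok, 5→ok.

Satisfied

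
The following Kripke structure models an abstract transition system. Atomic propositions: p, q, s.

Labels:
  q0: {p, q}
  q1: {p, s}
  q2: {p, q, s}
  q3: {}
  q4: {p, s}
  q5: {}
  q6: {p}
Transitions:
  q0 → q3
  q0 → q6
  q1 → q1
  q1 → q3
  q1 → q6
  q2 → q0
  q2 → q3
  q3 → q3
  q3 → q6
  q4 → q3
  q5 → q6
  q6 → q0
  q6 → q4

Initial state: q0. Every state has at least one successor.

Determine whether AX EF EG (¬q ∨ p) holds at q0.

Satisfied

States satisfying EF EG (¬q ∨ p): {q0, q1, q2, q3, q4, q5, q6}.
States satisfying AX EF EG (¬q ∨ p): {q0, q1, q2, q3, q4, q5, q6}.
q0 ∈ Sat(AX EF EG (¬q ∨ p)).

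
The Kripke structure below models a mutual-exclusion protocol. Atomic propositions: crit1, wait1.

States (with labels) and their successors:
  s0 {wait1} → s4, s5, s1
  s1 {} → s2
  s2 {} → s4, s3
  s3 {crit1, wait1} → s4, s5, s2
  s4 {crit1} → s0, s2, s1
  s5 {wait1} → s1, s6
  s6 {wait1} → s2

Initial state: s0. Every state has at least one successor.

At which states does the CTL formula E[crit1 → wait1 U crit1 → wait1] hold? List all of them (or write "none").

{s0, s1, s2, s3, s5, s6}

States satisfying crit1 → wait1: {s0, s1, s2, s3, s5, s6}.
States satisfying E[crit1 → wait1 U crit1 → wait1]: {s0, s1, s2, s3, s5, s6}.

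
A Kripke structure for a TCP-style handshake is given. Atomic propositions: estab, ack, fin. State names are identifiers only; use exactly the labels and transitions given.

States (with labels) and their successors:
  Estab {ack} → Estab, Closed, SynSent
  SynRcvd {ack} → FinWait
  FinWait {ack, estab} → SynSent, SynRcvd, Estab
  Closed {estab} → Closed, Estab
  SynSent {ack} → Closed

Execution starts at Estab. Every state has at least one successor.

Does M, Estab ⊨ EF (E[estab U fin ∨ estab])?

Yes

States satisfying E[estab U fin ∨ estab]: {FinWait, Closed}.
States satisfying EF (E[estab U fin ∨ estab]): {Estab, SynRcvd, FinWait, Closed, SynSent}.
Some path from Estab reaches a state where E[estab U fin ∨ estab] holds.
Estab ∈ Sat(EF (E[estab U fin ∨ estab])).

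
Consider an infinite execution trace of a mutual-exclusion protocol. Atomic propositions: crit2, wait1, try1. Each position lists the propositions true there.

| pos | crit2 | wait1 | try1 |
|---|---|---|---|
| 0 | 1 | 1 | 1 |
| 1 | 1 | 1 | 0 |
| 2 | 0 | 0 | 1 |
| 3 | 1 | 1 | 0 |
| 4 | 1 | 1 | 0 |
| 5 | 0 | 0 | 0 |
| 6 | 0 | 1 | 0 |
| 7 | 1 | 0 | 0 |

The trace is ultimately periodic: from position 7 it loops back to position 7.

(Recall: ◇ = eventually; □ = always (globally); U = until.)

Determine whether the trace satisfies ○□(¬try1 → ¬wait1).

The position after 0 is 1; □(¬try1 → ¬wait1) is false there.

Does not hold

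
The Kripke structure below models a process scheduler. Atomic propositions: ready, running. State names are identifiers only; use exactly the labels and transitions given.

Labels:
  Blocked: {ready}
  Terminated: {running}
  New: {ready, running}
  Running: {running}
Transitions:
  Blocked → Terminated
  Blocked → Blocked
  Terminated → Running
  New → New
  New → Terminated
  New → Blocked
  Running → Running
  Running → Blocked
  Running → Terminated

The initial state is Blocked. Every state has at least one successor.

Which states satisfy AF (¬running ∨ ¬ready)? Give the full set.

{Blocked, Terminated, Running}

States satisfying ¬running ∨ ¬ready: {Blocked, Terminated, Running}.
States satisfying AF (¬running ∨ ¬ready): {Blocked, Terminated, Running}.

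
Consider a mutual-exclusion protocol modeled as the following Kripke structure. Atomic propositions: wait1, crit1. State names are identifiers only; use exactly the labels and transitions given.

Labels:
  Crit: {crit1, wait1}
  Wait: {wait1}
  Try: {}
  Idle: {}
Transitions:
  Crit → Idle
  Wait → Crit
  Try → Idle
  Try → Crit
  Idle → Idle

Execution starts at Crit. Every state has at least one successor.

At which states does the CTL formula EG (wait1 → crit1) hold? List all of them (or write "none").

States satisfying wait1 → crit1: {Crit, Try, Idle}.
States satisfying EG (wait1 → crit1): {Crit, Try, Idle}.

{Crit, Try, Idle}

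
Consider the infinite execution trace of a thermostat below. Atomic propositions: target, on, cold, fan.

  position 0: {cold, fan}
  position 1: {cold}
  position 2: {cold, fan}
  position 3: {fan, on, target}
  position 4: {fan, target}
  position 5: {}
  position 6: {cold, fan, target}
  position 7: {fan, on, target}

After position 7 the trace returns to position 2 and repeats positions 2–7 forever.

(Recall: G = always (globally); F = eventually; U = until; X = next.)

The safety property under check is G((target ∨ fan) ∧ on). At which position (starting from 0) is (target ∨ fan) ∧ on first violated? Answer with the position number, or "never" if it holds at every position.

0

At position 0 the labels are {cold, fan}, so (target ∨ fan) ∧ on is false there. This is the first violation.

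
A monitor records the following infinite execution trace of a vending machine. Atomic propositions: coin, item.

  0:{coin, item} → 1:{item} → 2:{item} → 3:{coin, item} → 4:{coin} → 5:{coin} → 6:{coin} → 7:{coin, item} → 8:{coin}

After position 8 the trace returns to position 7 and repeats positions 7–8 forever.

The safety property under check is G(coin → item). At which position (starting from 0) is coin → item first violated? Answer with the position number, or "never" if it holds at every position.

4

Check coin → item at each position in order: 0 ✓, 1 ✓, 2 ✓, 3 ✓.
At position 4 the labels are {coin}, so coin → item is false there. This is the first violation.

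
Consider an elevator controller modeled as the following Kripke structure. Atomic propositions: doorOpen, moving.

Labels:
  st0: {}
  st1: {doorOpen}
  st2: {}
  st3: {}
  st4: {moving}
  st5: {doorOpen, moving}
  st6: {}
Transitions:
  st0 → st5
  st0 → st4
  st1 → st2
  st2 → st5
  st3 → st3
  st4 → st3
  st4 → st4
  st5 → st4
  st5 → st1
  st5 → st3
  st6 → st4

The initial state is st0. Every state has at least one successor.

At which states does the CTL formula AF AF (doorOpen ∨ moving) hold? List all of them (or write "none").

{st0, st1, st2, st4, st5, st6}

States satisfying AF (doorOpen ∨ moving): {st0, st1, st2, st4, st5, st6}.
States satisfying AF AF (doorOpen ∨ moving): {st0, st1, st2, st4, st5, st6}.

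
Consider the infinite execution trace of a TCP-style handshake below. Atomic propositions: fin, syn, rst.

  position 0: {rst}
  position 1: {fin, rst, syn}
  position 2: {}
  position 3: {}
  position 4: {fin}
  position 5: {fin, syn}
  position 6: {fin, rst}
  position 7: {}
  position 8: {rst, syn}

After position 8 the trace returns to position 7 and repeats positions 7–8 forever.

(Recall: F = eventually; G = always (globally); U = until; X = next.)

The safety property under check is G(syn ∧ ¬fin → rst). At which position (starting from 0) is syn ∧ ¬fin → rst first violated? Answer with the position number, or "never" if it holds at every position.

never

syn ∧ ¬fin → rst holds at every position 0..8, and those are all the positions the trace ever visits, so the invariant G(syn ∧ ¬fin → rst) is never violated.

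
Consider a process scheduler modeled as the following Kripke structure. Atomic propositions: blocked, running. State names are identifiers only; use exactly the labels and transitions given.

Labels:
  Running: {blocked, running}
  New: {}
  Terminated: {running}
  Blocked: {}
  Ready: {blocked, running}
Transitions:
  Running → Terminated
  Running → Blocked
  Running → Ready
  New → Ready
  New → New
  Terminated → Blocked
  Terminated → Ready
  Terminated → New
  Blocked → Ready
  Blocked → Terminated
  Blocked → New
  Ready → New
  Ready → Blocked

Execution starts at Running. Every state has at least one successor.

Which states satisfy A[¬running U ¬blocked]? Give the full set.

States satisfying ¬running: {New, Blocked}.
States satisfying ¬blocked: {New, Terminated, Blocked}.
States satisfying A[¬running U ¬blocked]: {New, Terminated, Blocked}.

{New, Terminated, Blocked}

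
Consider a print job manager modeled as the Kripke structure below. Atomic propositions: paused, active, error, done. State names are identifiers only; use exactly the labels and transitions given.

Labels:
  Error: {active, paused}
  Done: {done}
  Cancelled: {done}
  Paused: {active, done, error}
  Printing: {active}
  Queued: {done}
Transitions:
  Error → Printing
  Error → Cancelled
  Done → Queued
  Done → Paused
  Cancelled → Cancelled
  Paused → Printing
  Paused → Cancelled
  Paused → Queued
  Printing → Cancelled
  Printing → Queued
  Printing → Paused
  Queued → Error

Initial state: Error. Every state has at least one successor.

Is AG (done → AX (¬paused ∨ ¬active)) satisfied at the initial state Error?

States satisfying done → AX (¬paused ∨ ¬active): {Error, Done, Cancelled, Paused, Printing}.
States satisfying AG (done → AX (¬paused ∨ ¬active)): {Cancelled}.
Queued is reachable from Error and violates done → AX (¬paused ∨ ¬active), so AG fails at Error.
Error ∉ Sat(AG (done → AX (¬paused ∨ ¬active))).

No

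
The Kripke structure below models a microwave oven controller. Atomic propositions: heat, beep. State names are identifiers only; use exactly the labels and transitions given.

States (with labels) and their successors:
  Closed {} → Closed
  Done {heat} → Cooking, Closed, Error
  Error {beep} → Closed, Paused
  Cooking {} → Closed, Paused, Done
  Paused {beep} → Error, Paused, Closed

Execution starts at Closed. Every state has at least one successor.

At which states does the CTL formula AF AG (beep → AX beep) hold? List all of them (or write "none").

States satisfying AG (beep → AX beep): {Closed}.
States satisfying AF AG (beep → AX beep): {Closed}.

{Closed}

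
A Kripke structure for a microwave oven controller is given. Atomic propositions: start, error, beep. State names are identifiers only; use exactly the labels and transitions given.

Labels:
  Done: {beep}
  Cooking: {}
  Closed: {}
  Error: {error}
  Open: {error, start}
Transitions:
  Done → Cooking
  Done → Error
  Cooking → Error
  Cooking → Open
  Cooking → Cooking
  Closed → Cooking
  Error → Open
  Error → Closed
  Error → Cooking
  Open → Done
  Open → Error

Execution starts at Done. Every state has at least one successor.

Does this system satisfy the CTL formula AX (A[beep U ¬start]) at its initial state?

Yes

States satisfying A[beep U ¬start]: {Done, Cooking, Closed, Error}.
States satisfying AX (A[beep U ¬start]): {Done, Closed, Open}.
Done ∈ Sat(AX (A[beep U ¬start])).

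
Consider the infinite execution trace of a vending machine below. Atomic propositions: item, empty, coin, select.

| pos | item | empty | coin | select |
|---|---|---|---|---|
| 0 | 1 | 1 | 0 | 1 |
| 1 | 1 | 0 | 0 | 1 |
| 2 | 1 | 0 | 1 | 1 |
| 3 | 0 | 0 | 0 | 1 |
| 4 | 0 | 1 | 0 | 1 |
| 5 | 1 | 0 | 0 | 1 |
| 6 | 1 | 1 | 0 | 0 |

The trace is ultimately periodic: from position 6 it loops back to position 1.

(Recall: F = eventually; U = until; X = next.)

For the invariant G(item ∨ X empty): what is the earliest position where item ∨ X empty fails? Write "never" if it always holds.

4

Check item ∨ X empty at each position in order: 0 ✓, 1 ✓, 2 ✓, 3 ✓.
At position 4 the labels are {empty, select} and the next position 5 has {item, select}, so item ∨ X empty is false there. This is the first violation.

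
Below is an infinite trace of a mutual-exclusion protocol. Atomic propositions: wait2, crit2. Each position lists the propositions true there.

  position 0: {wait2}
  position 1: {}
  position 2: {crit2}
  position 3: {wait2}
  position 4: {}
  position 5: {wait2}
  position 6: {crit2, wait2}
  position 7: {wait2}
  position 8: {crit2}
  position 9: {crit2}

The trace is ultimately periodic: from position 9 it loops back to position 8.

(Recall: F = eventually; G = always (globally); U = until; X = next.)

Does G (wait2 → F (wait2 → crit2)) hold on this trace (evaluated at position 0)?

Holds

wait2 → F (wait2 → crit2) holds at every position 0..9, and those are all positions ever visited, so G (wait2 → F (wait2 → crit2)) holds.
Positions where wait2 holds: 0, 3, 5, 6, 7.
Check F (wait2 → crit2) at each: 0→ok, 3→ok, 5→ok, 6→ok, 7→ok.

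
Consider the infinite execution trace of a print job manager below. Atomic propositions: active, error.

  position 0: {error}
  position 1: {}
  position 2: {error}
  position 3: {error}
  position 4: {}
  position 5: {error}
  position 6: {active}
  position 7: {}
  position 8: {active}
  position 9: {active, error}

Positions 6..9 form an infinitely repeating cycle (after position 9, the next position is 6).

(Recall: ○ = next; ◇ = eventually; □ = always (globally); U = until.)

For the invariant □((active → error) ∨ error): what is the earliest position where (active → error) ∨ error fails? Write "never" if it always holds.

Check (active → error) ∨ error at each position in order: 0 ✓, 1 ✓, 2 ✓, 3 ✓, 4 ✓, 5 ✓.
At position 6 the labels are {active}, so (active → error) ∨ error is false there. This is the first violation.

6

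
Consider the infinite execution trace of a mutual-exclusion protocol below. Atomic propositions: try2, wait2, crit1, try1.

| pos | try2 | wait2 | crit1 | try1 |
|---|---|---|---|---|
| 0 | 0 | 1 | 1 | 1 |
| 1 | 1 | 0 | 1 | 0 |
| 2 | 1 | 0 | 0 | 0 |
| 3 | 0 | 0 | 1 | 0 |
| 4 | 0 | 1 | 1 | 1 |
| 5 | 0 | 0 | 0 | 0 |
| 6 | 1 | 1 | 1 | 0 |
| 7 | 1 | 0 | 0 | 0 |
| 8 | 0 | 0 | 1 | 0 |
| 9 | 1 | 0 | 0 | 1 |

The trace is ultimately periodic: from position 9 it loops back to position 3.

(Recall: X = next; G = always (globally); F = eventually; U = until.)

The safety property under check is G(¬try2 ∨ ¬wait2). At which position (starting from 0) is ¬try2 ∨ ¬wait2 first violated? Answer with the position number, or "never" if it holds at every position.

Check ¬try2 ∨ ¬wait2 at each position in order: 0 ✓, 1 ✓, 2 ✓, 3 ✓, 4 ✓, 5 ✓.
At position 6 the labels are {crit1, try2, wait2}, so ¬try2 ∨ ¬wait2 is false there. This is the first violation.

6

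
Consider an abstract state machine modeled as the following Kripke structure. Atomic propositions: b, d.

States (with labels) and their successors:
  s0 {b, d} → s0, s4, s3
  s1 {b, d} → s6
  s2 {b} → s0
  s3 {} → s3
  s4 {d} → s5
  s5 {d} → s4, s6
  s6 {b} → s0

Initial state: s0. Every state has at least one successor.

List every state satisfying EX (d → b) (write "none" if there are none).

States satisfying d → b: {s0, s1, s2, s3, s6}.
States satisfying EX (d → b): {s0, s1, s2, s3, s5, s6}.

{s0, s1, s2, s3, s5, s6}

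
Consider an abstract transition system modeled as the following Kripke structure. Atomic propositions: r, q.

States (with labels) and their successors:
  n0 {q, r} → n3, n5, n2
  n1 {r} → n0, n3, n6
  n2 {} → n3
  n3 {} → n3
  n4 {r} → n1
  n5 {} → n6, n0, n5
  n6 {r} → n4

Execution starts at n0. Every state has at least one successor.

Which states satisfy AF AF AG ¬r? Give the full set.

{n2, n3}

States satisfying AF AG ¬r: {n2, n3}.
States satisfying AF AF AG ¬r: {n2, n3}.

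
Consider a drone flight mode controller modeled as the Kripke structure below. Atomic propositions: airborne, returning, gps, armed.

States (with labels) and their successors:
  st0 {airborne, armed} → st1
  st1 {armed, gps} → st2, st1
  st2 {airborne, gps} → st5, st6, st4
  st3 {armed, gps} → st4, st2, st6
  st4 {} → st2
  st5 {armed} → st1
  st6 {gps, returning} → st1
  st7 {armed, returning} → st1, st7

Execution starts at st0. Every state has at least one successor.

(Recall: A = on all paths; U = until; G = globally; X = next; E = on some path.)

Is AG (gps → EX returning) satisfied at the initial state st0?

Does not hold

States satisfying gps → EX returning: {st0, st2, st3, st4, st5, st7}.
States satisfying AG (gps → EX returning): ∅.
st1 is reachable from st0 and violates gps → EX returning, so AG fails at st0.
st0 ∉ Sat(AG (gps → EX returning)).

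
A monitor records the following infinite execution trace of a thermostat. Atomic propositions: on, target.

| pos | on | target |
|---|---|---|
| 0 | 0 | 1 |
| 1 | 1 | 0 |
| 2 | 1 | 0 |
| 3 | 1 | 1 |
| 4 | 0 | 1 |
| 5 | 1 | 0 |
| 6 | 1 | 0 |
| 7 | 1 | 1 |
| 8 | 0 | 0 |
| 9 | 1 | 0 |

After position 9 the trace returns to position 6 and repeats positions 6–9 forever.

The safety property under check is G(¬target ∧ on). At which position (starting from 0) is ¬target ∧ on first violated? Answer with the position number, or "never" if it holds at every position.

At position 0 the labels are {target}, so ¬target ∧ on is false there. This is the first violation.

0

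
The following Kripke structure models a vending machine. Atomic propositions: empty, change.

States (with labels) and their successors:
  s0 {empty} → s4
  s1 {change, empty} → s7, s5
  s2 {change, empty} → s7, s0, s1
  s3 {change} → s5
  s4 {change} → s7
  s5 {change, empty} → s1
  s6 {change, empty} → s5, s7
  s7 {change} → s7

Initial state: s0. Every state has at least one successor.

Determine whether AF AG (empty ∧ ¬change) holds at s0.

Does not hold

States satisfying AG (empty ∧ ¬change): ∅.
States satisfying AF AG (empty ∧ ¬change): ∅.
There is a path from s0 along which AG (empty ∧ ¬change) never holds.
s0 ∉ Sat(AF AG (empty ∧ ¬change)).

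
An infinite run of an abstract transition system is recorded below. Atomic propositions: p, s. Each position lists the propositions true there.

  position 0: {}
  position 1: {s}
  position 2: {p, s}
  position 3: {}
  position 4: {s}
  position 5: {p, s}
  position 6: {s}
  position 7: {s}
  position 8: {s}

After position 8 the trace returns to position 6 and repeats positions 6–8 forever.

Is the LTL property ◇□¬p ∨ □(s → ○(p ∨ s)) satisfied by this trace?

□¬p holds at position 6, which is reachable from 0, so ◇□¬p holds.
s → ○(p ∨ s) must hold at every position from 0 onward. It fails at position 2, so □(s → ○(p ∨ s)) is false.
Positions where s holds: 1, 2, 4, 5, 6, 7, 8.
Check ○(p ∨ s) at each: 1→ok, 2→fails, 4→ok, 5→ok, 6→ok, 7→ok, 8→ok.
At position 0: ◇□¬p is true; □(s → ○(p ∨ s)) is false; so ◇□¬p ∨ □(s → ○(p ∨ s)) is true.

Holds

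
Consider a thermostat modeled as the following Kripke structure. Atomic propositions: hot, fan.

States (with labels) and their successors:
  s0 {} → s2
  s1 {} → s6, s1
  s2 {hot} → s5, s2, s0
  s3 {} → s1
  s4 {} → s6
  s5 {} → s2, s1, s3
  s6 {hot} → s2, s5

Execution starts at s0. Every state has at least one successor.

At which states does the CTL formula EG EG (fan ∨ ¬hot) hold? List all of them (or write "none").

{s1, s3, s5}

States satisfying EG (fan ∨ ¬hot): {s1, s3, s5}.
States satisfying EG EG (fan ∨ ¬hot): {s1, s3, s5}.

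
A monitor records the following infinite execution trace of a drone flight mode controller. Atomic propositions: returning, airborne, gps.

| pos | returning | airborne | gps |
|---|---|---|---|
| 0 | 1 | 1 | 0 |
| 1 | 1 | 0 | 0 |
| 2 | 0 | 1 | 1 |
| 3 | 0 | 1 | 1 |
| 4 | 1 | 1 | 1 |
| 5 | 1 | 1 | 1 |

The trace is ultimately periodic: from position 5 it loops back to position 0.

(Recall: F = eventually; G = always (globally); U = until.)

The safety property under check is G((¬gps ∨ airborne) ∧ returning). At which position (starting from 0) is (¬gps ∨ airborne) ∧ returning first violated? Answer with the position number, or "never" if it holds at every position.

Check (¬gps ∨ airborne) ∧ returning at each position in order: 0 ✓, 1 ✓.
At position 2 the labels are {airborne, gps}, so (¬gps ∨ airborne) ∧ returning is false there. This is the first violation.

2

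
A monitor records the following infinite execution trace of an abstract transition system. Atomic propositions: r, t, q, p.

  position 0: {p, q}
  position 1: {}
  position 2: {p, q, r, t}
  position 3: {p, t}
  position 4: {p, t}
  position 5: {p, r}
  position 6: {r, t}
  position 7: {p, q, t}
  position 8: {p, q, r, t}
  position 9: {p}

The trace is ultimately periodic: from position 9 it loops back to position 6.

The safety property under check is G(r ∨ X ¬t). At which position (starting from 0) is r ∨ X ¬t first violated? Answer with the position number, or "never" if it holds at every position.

1

Check r ∨ X ¬t at each position in order: 0 ✓.
At position 1 the labels are {} and the next position 2 has {p, q, r, t}, so r ∨ X ¬t is false there. This is the first violation.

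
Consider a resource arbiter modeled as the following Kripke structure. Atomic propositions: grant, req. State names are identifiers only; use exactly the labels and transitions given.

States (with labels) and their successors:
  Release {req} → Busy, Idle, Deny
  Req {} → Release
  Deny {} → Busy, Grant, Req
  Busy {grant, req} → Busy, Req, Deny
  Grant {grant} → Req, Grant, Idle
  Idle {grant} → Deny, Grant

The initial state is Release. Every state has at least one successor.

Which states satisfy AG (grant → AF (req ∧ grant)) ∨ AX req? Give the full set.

{Req}

States satisfying grant → AF (req ∧ grant): {Release, Req, Deny, Busy}.
States satisfying AG (grant → AF (req ∧ grant)): ∅.
States satisfying req: {Release, Busy}.
States satisfying AX req: {Req}.
States satisfying AG (grant → AF (req ∧ grant)) ∨ AX req: {Req}.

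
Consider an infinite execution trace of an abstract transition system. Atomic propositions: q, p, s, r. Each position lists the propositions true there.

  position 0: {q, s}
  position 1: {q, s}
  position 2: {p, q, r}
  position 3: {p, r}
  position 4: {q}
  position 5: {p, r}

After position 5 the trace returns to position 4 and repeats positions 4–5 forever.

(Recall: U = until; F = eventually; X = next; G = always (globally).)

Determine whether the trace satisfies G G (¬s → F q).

Yes

G (¬s → F q) holds at every position 0..5, and those are all positions ever visited, so G G (¬s → F q) holds.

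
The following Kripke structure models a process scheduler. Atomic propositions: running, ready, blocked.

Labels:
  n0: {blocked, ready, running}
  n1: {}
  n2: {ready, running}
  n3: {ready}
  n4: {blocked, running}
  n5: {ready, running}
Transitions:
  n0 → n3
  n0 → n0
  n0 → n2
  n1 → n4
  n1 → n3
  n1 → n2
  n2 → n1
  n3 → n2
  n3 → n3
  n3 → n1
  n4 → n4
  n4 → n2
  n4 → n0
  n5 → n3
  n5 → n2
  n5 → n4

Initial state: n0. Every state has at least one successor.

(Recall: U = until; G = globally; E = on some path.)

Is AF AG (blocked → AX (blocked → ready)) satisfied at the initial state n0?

States satisfying AG (blocked → AX (blocked → ready)): ∅.
States satisfying AF AG (blocked → AX (blocked → ready)): ∅.
There is a path from n0 along which AG (blocked → AX (blocked → ready)) never holds.
n0 ∉ Sat(AF AG (blocked → AX (blocked → ready))).

Violated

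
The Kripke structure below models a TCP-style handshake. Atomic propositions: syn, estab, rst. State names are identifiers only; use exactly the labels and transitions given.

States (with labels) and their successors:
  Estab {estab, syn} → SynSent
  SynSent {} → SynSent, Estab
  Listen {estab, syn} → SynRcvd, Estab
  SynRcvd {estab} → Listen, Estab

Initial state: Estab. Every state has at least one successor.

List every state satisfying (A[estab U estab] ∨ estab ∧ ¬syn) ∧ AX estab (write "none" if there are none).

{Listen, SynRcvd}

States satisfying estab: {Estab, Listen, SynRcvd}.
States satisfying A[estab U estab]: {Estab, Listen, SynRcvd}.
States satisfying ¬syn: {SynSent, SynRcvd}.
States satisfying estab ∧ ¬syn: {SynRcvd}.
States satisfying A[estab U estab] ∨ estab ∧ ¬syn: {Estab, Listen, SynRcvd}.
States satisfying AX estab: {Listen, SynRcvd}.
States satisfying (A[estab U estab] ∨ estab ∧ ¬syn) ∧ AX estab: {Listen, SynRcvd}.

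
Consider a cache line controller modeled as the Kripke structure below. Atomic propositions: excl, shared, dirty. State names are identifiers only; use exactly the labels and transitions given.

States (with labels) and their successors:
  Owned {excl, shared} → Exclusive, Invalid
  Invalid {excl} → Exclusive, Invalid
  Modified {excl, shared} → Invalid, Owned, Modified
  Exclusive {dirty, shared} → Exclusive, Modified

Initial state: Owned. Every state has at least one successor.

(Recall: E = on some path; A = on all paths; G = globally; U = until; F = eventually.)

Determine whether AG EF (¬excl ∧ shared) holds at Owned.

Satisfied

States satisfying EF (¬excl ∧ shared): {Owned, Invalid, Modified, Exclusive}.
States satisfying AG EF (¬excl ∧ shared): {Owned, Invalid, Modified, Exclusive}.
Every state reachable from Owned satisfies EF (¬excl ∧ shared).
Owned ∈ Sat(AG EF (¬excl ∧ shared)).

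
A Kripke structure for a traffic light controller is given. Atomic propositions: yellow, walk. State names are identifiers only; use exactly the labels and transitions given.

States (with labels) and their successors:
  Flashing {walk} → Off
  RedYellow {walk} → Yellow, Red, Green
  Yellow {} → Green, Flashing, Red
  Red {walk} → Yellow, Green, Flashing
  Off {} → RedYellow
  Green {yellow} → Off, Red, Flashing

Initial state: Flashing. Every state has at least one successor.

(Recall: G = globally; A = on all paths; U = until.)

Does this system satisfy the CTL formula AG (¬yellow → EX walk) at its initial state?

Does not hold

States satisfying ¬yellow → EX walk: {RedYellow, Yellow, Red, Off, Green}.
States satisfying AG (¬yellow → EX walk): ∅.
Flashing is reachable from Flashing and violates ¬yellow → EX walk, so AG fails at Flashing.
Flashing ∉ Sat(AG (¬yellow → EX walk)).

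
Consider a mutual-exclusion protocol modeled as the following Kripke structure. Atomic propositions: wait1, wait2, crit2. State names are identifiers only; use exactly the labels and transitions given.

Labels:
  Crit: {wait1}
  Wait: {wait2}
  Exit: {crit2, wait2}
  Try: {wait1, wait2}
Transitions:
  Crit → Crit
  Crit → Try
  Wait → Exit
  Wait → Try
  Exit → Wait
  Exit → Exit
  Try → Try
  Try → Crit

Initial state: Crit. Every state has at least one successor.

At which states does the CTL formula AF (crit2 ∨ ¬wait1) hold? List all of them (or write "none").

States satisfying crit2 ∨ ¬wait1: {Wait, Exit}.
States satisfying AF (crit2 ∨ ¬wait1): {Wait, Exit}.

{Wait, Exit}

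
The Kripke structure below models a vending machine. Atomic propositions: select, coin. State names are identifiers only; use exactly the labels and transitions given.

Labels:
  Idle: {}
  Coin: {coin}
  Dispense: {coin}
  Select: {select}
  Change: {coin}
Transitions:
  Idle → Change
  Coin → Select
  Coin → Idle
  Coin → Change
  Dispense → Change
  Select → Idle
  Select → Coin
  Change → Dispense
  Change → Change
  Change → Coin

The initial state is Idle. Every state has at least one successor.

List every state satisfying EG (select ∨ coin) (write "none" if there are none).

States satisfying select ∨ coin: {Coin, Dispense, Select, Change}.
States satisfying EG (select ∨ coin): {Coin, Dispense, Select, Change}.

{Coin, Dispense, Select, Change}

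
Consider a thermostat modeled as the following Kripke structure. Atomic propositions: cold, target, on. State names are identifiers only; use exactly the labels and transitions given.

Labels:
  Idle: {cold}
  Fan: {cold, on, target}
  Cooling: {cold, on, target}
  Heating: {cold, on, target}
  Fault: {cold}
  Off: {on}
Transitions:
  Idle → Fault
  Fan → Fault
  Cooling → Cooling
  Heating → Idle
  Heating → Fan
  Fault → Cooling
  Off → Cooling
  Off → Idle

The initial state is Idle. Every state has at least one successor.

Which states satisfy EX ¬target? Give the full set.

{Idle, Fan, Heating, Off}

States satisfying ¬target: {Idle, Fault, Off}.
States satisfying EX ¬target: {Idle, Fan, Heating, Off}.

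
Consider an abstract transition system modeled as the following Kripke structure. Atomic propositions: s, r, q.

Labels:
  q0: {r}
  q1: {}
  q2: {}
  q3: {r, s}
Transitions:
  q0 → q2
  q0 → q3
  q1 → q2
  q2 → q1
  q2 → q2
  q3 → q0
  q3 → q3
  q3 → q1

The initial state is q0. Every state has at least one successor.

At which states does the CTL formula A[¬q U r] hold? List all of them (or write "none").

States satisfying ¬q: {q0, q1, q2, q3}.
States satisfying r: {q0, q3}.
States satisfying A[¬q U r]: {q0, q3}.

{q0, q3}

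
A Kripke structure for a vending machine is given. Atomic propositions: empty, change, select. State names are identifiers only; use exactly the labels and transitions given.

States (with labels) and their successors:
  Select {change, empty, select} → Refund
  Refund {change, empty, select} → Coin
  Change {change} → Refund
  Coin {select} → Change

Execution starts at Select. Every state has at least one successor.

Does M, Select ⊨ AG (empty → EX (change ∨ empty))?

States satisfying empty → EX (change ∨ empty): {Select, Change, Coin}.
States satisfying AG (empty → EX (change ∨ empty)): ∅.
Refund is reachable from Select and violates empty → EX (change ∨ empty), so AG fails at Select.
Select ∉ Sat(AG (empty → EX (change ∨ empty))).

No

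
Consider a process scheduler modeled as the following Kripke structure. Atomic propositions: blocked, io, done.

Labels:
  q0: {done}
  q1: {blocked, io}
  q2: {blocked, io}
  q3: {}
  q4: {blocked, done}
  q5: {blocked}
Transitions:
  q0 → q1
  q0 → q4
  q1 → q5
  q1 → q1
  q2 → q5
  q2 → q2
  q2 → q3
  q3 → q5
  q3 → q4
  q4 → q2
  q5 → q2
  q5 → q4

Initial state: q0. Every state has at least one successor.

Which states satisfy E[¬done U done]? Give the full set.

{q0, q1, q2, q3, q4, q5}

States satisfying ¬done: {q1, q2, q3, q5}.
States satisfying done: {q0, q4}.
States satisfying E[¬done U done]: {q0, q1, q2, q3, q4, q5}.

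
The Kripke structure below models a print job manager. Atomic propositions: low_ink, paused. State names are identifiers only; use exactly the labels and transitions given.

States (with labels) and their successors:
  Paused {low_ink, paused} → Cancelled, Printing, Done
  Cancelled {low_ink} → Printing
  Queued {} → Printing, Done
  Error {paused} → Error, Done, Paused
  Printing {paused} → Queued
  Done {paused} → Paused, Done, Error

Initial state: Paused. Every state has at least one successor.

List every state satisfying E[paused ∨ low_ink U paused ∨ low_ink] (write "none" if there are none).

States satisfying paused ∨ low_ink: {Paused, Cancelled, Error, Printing, Done}.
States satisfying E[paused ∨ low_ink U paused ∨ low_ink]: {Paused, Cancelled, Error, Printing, Done}.

{Paused, Cancelled, Error, Printing, Done}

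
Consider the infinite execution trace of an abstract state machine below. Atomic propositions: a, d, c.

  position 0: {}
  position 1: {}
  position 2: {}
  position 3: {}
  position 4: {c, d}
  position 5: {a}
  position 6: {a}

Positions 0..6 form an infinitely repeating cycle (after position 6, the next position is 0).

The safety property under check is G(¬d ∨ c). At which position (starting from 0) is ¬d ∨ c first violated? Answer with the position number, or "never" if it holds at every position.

never

¬d ∨ c holds at every position 0..6, and those are all the positions the trace ever visits, so the invariant G(¬d ∨ c) is never violated.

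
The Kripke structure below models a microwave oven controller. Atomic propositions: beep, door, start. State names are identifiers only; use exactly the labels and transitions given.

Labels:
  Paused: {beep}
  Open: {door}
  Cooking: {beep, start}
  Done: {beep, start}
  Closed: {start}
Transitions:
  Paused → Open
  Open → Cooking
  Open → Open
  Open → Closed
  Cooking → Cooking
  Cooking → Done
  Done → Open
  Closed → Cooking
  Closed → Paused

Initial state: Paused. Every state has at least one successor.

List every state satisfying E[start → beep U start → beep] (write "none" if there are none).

{Paused, Open, Cooking, Done}

States satisfying start → beep: {Paused, Open, Cooking, Done}.
States satisfying E[start → beep U start → beep]: {Paused, Open, Cooking, Done}.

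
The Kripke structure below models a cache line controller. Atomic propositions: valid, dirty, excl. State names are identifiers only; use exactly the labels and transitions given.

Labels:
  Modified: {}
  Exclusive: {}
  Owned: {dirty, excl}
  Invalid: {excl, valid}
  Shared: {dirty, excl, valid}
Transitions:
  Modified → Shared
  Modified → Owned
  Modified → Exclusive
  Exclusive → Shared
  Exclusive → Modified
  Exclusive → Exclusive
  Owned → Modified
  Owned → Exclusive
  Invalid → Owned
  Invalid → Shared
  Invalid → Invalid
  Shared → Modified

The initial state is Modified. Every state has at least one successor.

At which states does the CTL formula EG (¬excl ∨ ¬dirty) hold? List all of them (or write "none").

{Modified, Exclusive, Invalid}

States satisfying ¬excl ∨ ¬dirty: {Modified, Exclusive, Invalid}.
States satisfying EG (¬excl ∨ ¬dirty): {Modified, Exclusive, Invalid}.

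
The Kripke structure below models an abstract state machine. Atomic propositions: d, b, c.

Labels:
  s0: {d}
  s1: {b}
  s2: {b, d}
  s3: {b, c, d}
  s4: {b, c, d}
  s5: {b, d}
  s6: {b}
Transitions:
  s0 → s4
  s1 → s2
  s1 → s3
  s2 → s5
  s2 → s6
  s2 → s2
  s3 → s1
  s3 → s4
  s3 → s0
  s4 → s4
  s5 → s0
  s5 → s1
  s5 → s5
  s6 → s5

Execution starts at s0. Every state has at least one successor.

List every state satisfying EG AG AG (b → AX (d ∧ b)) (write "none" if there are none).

{s0, s4}

States satisfying AG AG (b → AX (d ∧ b)): {s0, s4}.
States satisfying EG AG AG (b → AX (d ∧ b)): {s0, s4}.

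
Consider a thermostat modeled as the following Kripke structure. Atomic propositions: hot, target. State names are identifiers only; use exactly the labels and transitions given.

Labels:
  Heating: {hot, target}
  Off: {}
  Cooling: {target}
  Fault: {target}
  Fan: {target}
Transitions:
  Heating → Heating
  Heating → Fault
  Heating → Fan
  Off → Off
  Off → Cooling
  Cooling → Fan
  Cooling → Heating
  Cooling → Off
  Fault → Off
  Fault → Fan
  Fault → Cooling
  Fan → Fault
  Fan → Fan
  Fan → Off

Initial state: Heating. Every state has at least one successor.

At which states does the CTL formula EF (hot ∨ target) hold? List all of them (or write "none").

States satisfying hot ∨ target: {Heating, Cooling, Fault, Fan}.
States satisfying EF (hot ∨ target): {Heating, Off, Cooling, Fault, Fan}.

{Heating, Off, Cooling, Fault, Fan}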